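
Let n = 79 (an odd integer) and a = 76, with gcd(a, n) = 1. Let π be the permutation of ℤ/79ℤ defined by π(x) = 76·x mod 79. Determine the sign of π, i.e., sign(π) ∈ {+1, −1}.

Orbit of 4 under x↦76x: [4, 67, 36, 50, 8, 55, 72]… (length divides ord_79(76)).
Decompose π into cycles: lengths [39, 39, 1] (3 cycles, including the fixed point 0).
3 cycles on 79: each ℓ→(−1)^(ℓ−1), product (−1)^76 = +1.
Zolotarev: (76|79) = +1, matching the cycle-count sign.

+1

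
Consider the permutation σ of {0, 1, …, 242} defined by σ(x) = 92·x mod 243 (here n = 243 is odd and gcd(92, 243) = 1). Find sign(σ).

Start at x=49: 49 → 134 → 178 → 95 → 235 → 236 → 85 → … (one orbit).
Cycle lengths of π_92 on ℤ/243ℤ: [162, 54, 18, 6, 2, 1]; 6 cycles in total.
243 − 6 = 237 transpositions; sign(π) = (−1)^237 = -1.
Zolotarev: (92|243) = -1, matching the cycle-count sign.

-1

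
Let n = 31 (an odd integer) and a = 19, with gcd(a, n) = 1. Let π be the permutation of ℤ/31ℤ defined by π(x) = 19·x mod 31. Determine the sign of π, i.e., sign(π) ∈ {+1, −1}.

+1

Orbit of 28 under x↦19x: [28, 5, 2, 7, 9, 16, 25]… (length divides ord_31(19)).
Decompose π into cycles: lengths [15, 15, 1] (3 cycles, including the fixed point 0).
3 cycles on 31: each ℓ→(−1)^(ℓ−1), product (−1)^28 = +1.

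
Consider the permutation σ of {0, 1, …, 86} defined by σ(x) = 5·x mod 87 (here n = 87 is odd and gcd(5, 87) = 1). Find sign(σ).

Orbit of 62 under x↦5x: [62, 49, 71, 7, 35, 1, 5]… (length divides ord_87(5)).
8 cycles of lengths [14, 14, 14, 14, 14, 14, 2, 1].
sign(π) = (−1)^{n − #cycles} = (−1)^{87−8} = (−1)^79 = -1.

-1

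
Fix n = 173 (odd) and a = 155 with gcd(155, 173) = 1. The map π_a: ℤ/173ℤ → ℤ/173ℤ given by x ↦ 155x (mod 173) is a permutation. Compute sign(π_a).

Trace 86: π^k(86) = [86, 9, 11, 148, 104, 31, 134] for k=0..6.
Decompose π into cycles: lengths [172, 1] (2 cycles, including the fixed point 0).
With 2 cycles on 173 points, sign = (−1)^{173−2} = -1.
(155|173)_J = -1 (Zolotarev's lemma cross-check).

-1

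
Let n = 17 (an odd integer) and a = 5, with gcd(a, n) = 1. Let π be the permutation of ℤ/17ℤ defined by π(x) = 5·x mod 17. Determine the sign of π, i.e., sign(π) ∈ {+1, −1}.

-1

Trace 1: π^k(1) = [1, 5, 8, 6, 13, 14, 2] for k=0..6.
2 cycles of lengths [16, 1].
2 cycles on 17: each ℓ→(−1)^(ℓ−1), product (−1)^15 = -1.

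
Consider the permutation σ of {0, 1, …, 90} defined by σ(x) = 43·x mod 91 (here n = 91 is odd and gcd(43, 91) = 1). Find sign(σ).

+1

Trace 22: π^k(22) = [22, 36, 1, 43, 29, 64] for k=0..5.
21 cycles of lengths [6, 6, 6, 6, 6, 6, 6, 6, 6, 6, 6, 6, 6, 6, 1, 1, 1, 1, 1, 1, 1].
Σ(ℓ_i−1) = 91−21 = 70; sign = (−1)^70 = +1.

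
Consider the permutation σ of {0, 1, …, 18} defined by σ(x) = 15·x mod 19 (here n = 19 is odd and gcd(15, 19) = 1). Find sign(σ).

-1

Orbit of 5 under x↦15x: [5, 18, 4, 3, 7, 10, 17]… (length divides ord_19(15)).
π_15 has 2 disjoint cycles with lengths [18, 1] on {0,…,18}.
Σ(ℓ_i−1) = 19−2 = 17; sign = (−1)^17 = -1.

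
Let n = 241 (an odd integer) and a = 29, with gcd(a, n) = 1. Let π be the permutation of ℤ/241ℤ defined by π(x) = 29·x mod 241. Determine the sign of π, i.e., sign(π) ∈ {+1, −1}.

Start at x=116: 116 → 231 → 192 → 25 → 2 → 58 → 236 → … (one orbit).
Cycle lengths of π_29 on ℤ/241ℤ: [120, 120, 1]; 3 cycles in total.
Σ(ℓ_i−1) = 241−3 = 238; sign = (−1)^238 = +1.
Zolotarev: (29|241) = +1, matching the cycle-count sign.

+1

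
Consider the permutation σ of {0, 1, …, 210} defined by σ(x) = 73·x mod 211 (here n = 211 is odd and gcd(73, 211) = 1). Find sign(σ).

+1

Trace 117: π^k(117) = [117, 101, 199, 179, 196, 171, 34] for k=0..6.
Cycle lengths of π_73 on ℤ/211ℤ: [21, 21, 21, 21, 21, 21, 21, 21, 21, 21, 1]; 11 cycles in total.
211 − 11 = 200 transpositions; sign(π) = (−1)^200 = +1.
Via Zolotarev, sign(π_{73}) = (73|211) = +1.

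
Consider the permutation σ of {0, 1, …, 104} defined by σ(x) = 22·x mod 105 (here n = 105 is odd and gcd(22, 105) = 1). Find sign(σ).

Orbit of 43 under x↦22x: [43, 1, 22, 64]… (length divides ord_105(22)).
The orbit structure of x ↦ 22x mod 105: 42 orbits of sizes [4, 4, 4, 4, 4, 4, 4, 4, 4, 4, 4, 4, 4, 4, 4, 4, 4, 4, 4, 4, 4, 1, 1, 1, 1, 1, 1, 1, 1, 1, 1, 1, 1, 1, 1, 1, 1, 1, 1, 1, 1, 1].
105 − 42 = 63 transpositions; sign(π) = (−1)^63 = -1.

-1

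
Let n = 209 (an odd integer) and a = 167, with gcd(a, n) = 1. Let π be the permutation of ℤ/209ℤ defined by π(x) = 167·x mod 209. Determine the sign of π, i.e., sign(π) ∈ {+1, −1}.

+1

Orbit of 151 under x↦167x: [151, 137, 98, 64, 29, 36, 160]… (length divides ord_209(167)).
5 cycles of lengths [90, 90, 18, 10, 1].
209 − 5 = 204 transpositions; sign(π) = (−1)^204 = +1.
The Jacobi symbol (167|209) = +1 (Zolotarev) agrees.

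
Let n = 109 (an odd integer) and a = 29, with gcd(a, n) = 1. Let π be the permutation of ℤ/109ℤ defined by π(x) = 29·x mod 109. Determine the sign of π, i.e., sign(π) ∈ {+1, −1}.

Orbit of 46 under x↦29x: [46, 26, 100, 66, 61, 25, 71]… (length divides ord_109(29)).
Cycle lengths of π_29 on ℤ/109ℤ: [54, 54, 1]; 3 cycles in total.
sign(π) = (−1)^{n − #cycles} = (−1)^{109−3} = (−1)^106 = +1.

+1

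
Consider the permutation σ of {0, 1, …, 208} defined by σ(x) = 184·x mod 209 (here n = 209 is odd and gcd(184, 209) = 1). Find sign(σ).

+1

Orbit of 92 under x↦184x: [92, 208, 25, 2, 159, 205, 100]… (length divides ord_209(184)).
Cycle type of π: 90×2 + 18 + 10 + 1; total 5 cycles.
209 − 5 = 204 transpositions; sign(π) = (−1)^204 = +1.
(184|209)_J = +1 (Zolotarev's lemma cross-check).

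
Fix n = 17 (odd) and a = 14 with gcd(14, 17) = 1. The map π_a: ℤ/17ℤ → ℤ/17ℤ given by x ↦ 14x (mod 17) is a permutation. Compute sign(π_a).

-1

Orbit of 13 under x↦14x: [13, 12, 15, 6, 16, 3, 8]… (length divides ord_17(14)).
π_14 has 2 disjoint cycles with lengths [16, 1] on {0,…,16}.
17 − 2 = 15 transpositions; sign(π) = (−1)^15 = -1.
Via Zolotarev, sign(π_{14}) = (14|17) = -1.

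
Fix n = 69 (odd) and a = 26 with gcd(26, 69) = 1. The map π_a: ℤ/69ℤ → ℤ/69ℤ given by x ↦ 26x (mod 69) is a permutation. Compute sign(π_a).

-1

Trace 31: π^k(31) = [31, 47, 49, 32, 4, 35, 13] for k=0..6.
Cycle lengths of π_26 on ℤ/69ℤ: [22, 22, 11, 11, 2, 1]; 6 cycles in total.
Σ(ℓ_i−1) = 69−6 = 63; sign = (−1)^63 = -1.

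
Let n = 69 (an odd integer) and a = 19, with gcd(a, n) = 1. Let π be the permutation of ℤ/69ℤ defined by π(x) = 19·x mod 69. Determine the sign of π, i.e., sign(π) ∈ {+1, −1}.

Trace 1: π^k(1) = [1, 19, 16, 28, 49, 34, 25] for k=0..6.
The orbit structure of x ↦ 19x mod 69: 6 orbits of sizes [22, 22, 22, 1, 1, 1].
6 cycles on 69: each ℓ→(−1)^(ℓ−1), product (−1)^63 = -1.
Zolotarev: (19|69) = -1, matching the cycle-count sign.

-1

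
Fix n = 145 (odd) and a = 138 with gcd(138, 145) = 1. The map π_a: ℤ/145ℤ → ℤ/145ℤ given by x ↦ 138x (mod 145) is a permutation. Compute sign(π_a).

-1

Trace 54: π^k(54) = [54, 57, 36, 38, 24, 122, 16] for k=0..6.
Decompose π into cycles: lengths [28, 28, 28, 28, 14, 14, 4, 1] (8 cycles, including the fixed point 0).
Σ(ℓ_i−1) = 145−8 = 137; sign = (−1)^137 = -1.
The Jacobi symbol (138|145) = -1 (Zolotarev) agrees.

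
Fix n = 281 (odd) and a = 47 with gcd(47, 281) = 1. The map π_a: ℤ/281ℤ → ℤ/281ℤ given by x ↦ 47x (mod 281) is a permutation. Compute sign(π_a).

Trace 193: π^k(193) = [193, 79, 60, 10, 189, 172, 216] for k=0..6.
The orbit structure of x ↦ 47x mod 281: 6 orbits of sizes [56, 56, 56, 56, 56, 1].
n − c = 281 − 6 = 275; sign = (−1)^275 = -1.
The Jacobi symbol (47|281) = -1 (Zolotarev) agrees.

-1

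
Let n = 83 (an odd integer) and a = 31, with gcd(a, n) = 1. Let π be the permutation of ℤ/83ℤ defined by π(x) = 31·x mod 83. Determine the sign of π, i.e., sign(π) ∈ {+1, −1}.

Orbit of 30 under x↦31x: [30, 17, 29, 69, 64, 75, 1]… (length divides ord_83(31)).
Decompose π into cycles: lengths [41, 41, 1] (3 cycles, including the fixed point 0).
3 cycles on 83: each ℓ→(−1)^(ℓ−1), product (−1)^80 = +1.
Zolotarev: (31|83) = +1, matching the cycle-count sign.

+1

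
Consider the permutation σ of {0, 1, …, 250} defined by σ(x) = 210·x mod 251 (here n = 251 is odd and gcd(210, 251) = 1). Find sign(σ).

-1

Start at x=20: 20 → 184 → 237 → 72 → 60 → 50 → 209 → … (one orbit).
Decompose π into cycles: lengths [250, 1] (2 cycles, including the fixed point 0).
Σ(ℓ_i−1) = 251−2 = 249; sign = (−1)^249 = -1.
Zolotarev: (210|251) = -1, matching the cycle-count sign.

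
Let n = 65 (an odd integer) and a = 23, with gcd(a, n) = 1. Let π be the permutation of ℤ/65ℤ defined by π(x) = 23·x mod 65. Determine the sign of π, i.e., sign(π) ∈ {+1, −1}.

Orbit of 23 under x↦23x: [23, 9, 12, 16, 43, 14, 62]… (length divides ord_65(23)).
The orbit structure of x ↦ 23x mod 65: 8 orbits of sizes [12, 12, 12, 12, 6, 6, 4, 1].
Σ(ℓ_i−1) = 65−8 = 57; sign = (−1)^57 = -1.
Via Zolotarev, sign(π_{23}) = (23|65) = -1.

-1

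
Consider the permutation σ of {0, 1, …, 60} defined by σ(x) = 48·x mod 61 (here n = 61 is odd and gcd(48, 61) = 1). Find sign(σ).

+1

Trace 13: π^k(13) = [13, 14, 1, 48, 47, 60] for k=0..5.
Cycle type of π: 6×10 + 1; total 11 cycles.
11 cycles on 61: each ℓ→(−1)^(ℓ−1), product (−1)^50 = +1.
The Jacobi symbol (48|61) = +1 (Zolotarev) agrees.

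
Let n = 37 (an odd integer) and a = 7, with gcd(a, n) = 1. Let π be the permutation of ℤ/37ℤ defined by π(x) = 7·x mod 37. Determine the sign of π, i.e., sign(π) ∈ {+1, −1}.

+1

Trace 1: π^k(1) = [1, 7, 12, 10, 33, 9, 26] for k=0..6.
The orbit structure of x ↦ 7x mod 37: 5 orbits of sizes [9, 9, 9, 9, 1].
With 5 cycles on 37 points, sign = (−1)^{37−5} = +1.
Check: (7/37) = +1 by Zolotarev.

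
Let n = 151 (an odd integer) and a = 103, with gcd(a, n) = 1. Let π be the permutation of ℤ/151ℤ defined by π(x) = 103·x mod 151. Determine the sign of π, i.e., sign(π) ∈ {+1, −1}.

+1

Trace 29: π^k(29) = [29, 118, 74, 72, 17, 90, 59] for k=0..6.
Decompose π into cycles: lengths [75, 75, 1] (3 cycles, including the fixed point 0).
Σ(ℓ_i−1) = 151−3 = 148; sign = (−1)^148 = +1.
The Jacobi symbol (103|151) = +1 (Zolotarev) agrees.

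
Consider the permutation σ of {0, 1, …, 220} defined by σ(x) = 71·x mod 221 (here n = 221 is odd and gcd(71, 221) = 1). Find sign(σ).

+1

Start at x=157: 157 → 97 → 36 → 125 → 35 → 54 → 77 → … (one orbit).
The orbit structure of x ↦ 71x mod 221: 7 orbits of sizes [48, 48, 48, 48, 16, 12, 1].
n − c = 221 − 7 = 214; sign = (−1)^214 = +1.
Check: (71/221) = +1 by Zolotarev.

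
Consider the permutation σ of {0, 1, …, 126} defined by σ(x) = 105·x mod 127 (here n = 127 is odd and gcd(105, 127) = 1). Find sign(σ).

-1

Start at x=1: 1 → 105 → 103 → 20 → 68 → 28 → 19 → … (one orbit).
π_105 has 8 disjoint cycles with lengths [18, 18, 18, 18, 18, 18, 18, 1] on {0,…,126}.
Σ(ℓ_i−1) = 127−8 = 119; sign = (−1)^119 = -1.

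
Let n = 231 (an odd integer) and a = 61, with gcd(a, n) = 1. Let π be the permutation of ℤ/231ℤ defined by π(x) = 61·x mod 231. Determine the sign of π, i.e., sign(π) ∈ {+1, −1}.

Trace 139: π^k(139) = [139, 163, 10, 148, 19, 4, 13] for k=0..6.
Cycle type of π: 30×6 + 10×3 + 6×3 + 1×3; total 15 cycles.
15 cycles on 231: each ℓ→(−1)^(ℓ−1), product (−1)^216 = +1.

+1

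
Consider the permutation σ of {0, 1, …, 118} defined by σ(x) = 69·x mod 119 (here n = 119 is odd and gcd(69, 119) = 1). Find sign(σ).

-1

Orbit of 1 under x↦69x: [1, 69]… (length divides ord_119(69)).
Decompose π into cycles: lengths [2, 2, 2, 2, 2, 2, 2, 2, 2, 2, 2, 2, 2, 2, 2, 2, 2, 2, 2, 2, 2, 2, 2, 2, 2, 2, 2, 2, 2, 2, 2, 2, 2, 2, 2, 2, 2, 2, 2, 2, 2, 2, 2, 2, 2, 2, 2, 2, 2, 2, 2, 1, 1, 1, 1, 1, 1, 1, 1, 1, 1, 1, 1, 1, 1, 1, 1, 1] (68 cycles, including the fixed point 0).
n − c = 119 − 68 = 51; sign = (−1)^51 = -1.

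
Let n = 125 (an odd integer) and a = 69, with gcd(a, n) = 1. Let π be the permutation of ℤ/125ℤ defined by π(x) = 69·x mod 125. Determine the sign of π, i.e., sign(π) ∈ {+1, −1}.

Trace 71: π^k(71) = [71, 24, 31, 14, 91, 29, 1] for k=0..6.
Cycle type of π: 50×2 + 10×2 + 2×2 + 1; total 7 cycles.
sign(π) = (−1)^{n − #cycles} = (−1)^{125−7} = (−1)^118 = +1.
Check: (69/125) = +1 by Zolotarev.

+1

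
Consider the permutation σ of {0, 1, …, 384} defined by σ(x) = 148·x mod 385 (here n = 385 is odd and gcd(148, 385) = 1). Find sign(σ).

-1

Trace 78: π^k(78) = [78, 379, 267, 246, 218, 309, 302] for k=0..6.
42 cycles of lengths [20, 20, 20, 20, 20, 20, 20, 20, 20, 20, 20, 20, 20, 20, 5, 5, 5, 5, 5, 5, 5, 5, 5, 5, 5, 5, 5, 5, 4, 4, 4, 4, 4, 4, 4, 1, 1, 1, 1, 1, 1, 1].
sign(π) = (−1)^{n − #cycles} = (−1)^{385−42} = (−1)^343 = -1.
(148|385)_J = -1 (Zolotarev's lemma cross-check).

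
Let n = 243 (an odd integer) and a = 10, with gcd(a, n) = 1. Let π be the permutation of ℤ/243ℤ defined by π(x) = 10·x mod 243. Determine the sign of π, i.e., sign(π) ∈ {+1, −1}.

Trace 46: π^k(46) = [46, 217, 226, 73, 1, 10, 100] for k=0..6.
π_10 has 27 disjoint cycles with lengths [27, 27, 27, 27, 27, 27, 9, 9, 9, 9, 9, 9, 3, 3, 3, 3, 3, 3, 1, 1, 1, 1, 1, 1, 1, 1, 1] on {0,…,242}.
243 − 27 = 216 transpositions; sign(π) = (−1)^216 = +1.

+1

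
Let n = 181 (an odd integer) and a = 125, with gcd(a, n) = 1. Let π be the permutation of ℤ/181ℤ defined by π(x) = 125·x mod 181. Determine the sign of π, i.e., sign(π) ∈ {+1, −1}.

Start at x=42: 42 → 1 → 125 → 59 → 135 → 42 (one orbit).
The orbit structure of x ↦ 125x mod 181: 37 orbits of sizes [5, 5, 5, 5, 5, 5, 5, 5, 5, 5, 5, 5, 5, 5, 5, 5, 5, 5, 5, 5, 5, 5, 5, 5, 5, 5, 5, 5, 5, 5, 5, 5, 5, 5, 5, 5, 1].
n − c = 181 − 37 = 144; sign = (−1)^144 = +1.
The Jacobi symbol (125|181) = +1 (Zolotarev) agrees.

+1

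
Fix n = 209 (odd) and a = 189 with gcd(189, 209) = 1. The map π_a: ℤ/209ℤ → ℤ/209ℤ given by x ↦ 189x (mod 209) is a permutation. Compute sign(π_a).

Orbit of 208 under x↦189x: [208, 20, 18, 58, 94, 1, 189]… (length divides ord_209(189)).
29 cycles of lengths [10, 10, 10, 10, 10, 10, 10, 10, 10, 10, 10, 10, 10, 10, 10, 10, 10, 10, 10, 2, 2, 2, 2, 2, 2, 2, 2, 2, 1].
29 cycles on 209: each ℓ→(−1)^(ℓ−1), product (−1)^180 = +1.

+1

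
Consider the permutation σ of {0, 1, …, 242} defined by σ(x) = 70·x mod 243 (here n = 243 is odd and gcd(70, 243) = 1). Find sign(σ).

Start at x=46: 46 → 61 → 139 → 10 → 214 → 157 → 55 → … (one orbit).
Cycle lengths of π_70 on ℤ/243ℤ: [81, 81, 27, 27, 9, 9, 3, 3, 1, 1, 1]; 11 cycles in total.
n − c = 243 − 11 = 232; sign = (−1)^232 = +1.
Zolotarev: (70|243) = +1, matching the cycle-count sign.

+1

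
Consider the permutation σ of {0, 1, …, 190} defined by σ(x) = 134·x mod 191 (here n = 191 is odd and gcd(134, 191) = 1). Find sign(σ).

+1

Trace 54: π^k(54) = [54, 169, 108, 147, 25, 103, 50] for k=0..6.
Cycle type of π: 95×2 + 1; total 3 cycles.
With 3 cycles on 191 points, sign = (−1)^{191−3} = +1.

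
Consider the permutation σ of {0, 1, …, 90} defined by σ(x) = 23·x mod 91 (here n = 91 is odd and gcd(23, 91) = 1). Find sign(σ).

Trace 1: π^k(1) = [1, 23, 74, 64, 16, 4] for k=0..5.
Cycle lengths of π_23 on ℤ/91ℤ: [6, 6, 6, 6, 6, 6, 6, 6, 6, 6, 6, 6, 6, 6, 3, 3, 1]; 17 cycles in total.
17 cycles on 91: each ℓ→(−1)^(ℓ−1), product (−1)^74 = +1.
Check: (23/91) = +1 by Zolotarev.

+1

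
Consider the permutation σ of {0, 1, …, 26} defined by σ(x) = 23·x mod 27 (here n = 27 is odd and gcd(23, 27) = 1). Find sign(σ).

-1

Trace 5: π^k(5) = [5, 7, 26, 4, 11, 10, 14] for k=0..6.
π_23 has 4 disjoint cycles with lengths [18, 6, 2, 1] on {0,…,26}.
27 − 4 = 23 transpositions; sign(π) = (−1)^23 = -1.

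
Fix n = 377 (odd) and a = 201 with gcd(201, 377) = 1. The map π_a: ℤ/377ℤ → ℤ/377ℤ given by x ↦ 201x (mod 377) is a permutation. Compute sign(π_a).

Start at x=176: 176 → 315 → 356 → 303 → 206 → 313 → 331 → … (one orbit).
π_201 has 7 disjoint cycles with lengths [84, 84, 84, 84, 28, 12, 1] on {0,…,376}.
Σ(ℓ_i−1) = 377−7 = 370; sign = (−1)^370 = +1.
(201|377)_J = +1 (Zolotarev's lemma cross-check).

+1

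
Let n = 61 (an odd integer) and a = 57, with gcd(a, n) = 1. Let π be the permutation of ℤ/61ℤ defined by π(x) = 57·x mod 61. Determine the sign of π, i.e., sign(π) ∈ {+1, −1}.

+1

Orbit of 56 under x↦57x: [56, 20, 42, 15, 1, 57, 16]… (length divides ord_61(57)).
The orbit structure of x ↦ 57x mod 61: 5 orbits of sizes [15, 15, 15, 15, 1].
61 − 5 = 56 transpositions; sign(π) = (−1)^56 = +1.
Check: (57/61) = +1 by Zolotarev.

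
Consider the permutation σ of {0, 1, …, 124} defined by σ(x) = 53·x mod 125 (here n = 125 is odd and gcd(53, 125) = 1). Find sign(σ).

Start at x=122: 122 → 91 → 73 → 119 → 57 → 21 → 113 → … (one orbit).
π_53 has 4 disjoint cycles with lengths [100, 20, 4, 1] on {0,…,124}.
With 4 cycles on 125 points, sign = (−1)^{125−4} = -1.
Zolotarev: (53|125) = -1, matching the cycle-count sign.

-1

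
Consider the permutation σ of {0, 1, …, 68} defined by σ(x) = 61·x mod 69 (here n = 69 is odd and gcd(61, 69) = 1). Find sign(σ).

-1

Start at x=1: 1 → 61 → 64 → 40 → 25 → 7 → 13 → … (one orbit).
Cycle lengths of π_61 on ℤ/69ℤ: [22, 22, 22, 1, 1, 1]; 6 cycles in total.
n − c = 69 − 6 = 63; sign = (−1)^63 = -1.
Zolotarev: (61|69) = -1, matching the cycle-count sign.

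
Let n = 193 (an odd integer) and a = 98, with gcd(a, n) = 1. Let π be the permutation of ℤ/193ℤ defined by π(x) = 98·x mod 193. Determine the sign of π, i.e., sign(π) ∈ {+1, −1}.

Trace 112: π^k(112) = [112, 168, 59, 185, 181, 175, 166] for k=0..6.
Cycle lengths of π_98 on ℤ/193ℤ: [96, 96, 1]; 3 cycles in total.
With 3 cycles on 193 points, sign = (−1)^{193−3} = +1.

+1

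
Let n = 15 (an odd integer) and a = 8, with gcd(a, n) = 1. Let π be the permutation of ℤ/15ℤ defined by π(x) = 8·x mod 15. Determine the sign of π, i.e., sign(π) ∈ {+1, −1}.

+1

Start at x=2: 2 → 1 → 8 → 4 → 2 (one orbit).
5 cycles of lengths [4, 4, 4, 2, 1].
Σ(ℓ_i−1) = 15−5 = 10; sign = (−1)^10 = +1.
(8|15)_J = +1 (Zolotarev's lemma cross-check).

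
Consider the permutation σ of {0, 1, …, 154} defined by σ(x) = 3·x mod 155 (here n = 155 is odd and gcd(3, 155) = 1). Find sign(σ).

Start at x=3: 3 → 9 → 27 → 81 → 88 → 109 → 17 → … (one orbit).
Cycle type of π: 60×2 + 30 + 4 + 1; total 5 cycles.
n − c = 155 − 5 = 150; sign = (−1)^150 = +1.

+1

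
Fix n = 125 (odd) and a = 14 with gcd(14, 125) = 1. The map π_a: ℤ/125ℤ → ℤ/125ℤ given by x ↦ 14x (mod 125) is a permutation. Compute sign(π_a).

+1

Trace 106: π^k(106) = [106, 109, 26, 114, 96, 94, 66] for k=0..6.
Cycle lengths of π_14 on ℤ/125ℤ: [50, 50, 10, 10, 2, 2, 1]; 7 cycles in total.
7 cycles on 125: each ℓ→(−1)^(ℓ−1), product (−1)^118 = +1.
Via Zolotarev, sign(π_{14}) = (14|125) = +1.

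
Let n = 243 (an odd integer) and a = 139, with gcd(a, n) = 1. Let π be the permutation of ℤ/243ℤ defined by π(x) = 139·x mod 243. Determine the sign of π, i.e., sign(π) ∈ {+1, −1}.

+1

Start at x=4: 4 → 70 → 10 → 175 → 25 → 73 → 184 → … (one orbit).
11 cycles of lengths [81, 81, 27, 27, 9, 9, 3, 3, 1, 1, 1].
Σ(ℓ_i−1) = 243−11 = 232; sign = (−1)^232 = +1.
The Jacobi symbol (139|243) = +1 (Zolotarev) agrees.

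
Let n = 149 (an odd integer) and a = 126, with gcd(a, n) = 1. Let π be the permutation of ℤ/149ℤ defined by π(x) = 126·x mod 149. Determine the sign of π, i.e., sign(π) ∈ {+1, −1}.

Trace 99: π^k(99) = [99, 107, 72, 132, 93, 96, 27] for k=0..6.
2 cycles of lengths [148, 1].
149 − 2 = 147 transpositions; sign(π) = (−1)^147 = -1.
(126|149)_J = -1 (Zolotarev's lemma cross-check).

-1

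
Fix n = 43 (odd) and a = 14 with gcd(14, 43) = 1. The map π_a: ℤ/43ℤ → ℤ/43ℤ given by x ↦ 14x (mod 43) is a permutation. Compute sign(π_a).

+1

Trace 35: π^k(35) = [35, 17, 23, 21, 36, 31, 4] for k=0..6.
Decompose π into cycles: lengths [21, 21, 1] (3 cycles, including the fixed point 0).
43 − 3 = 40 transpositions; sign(π) = (−1)^40 = +1.
Zolotarev: (14|43) = +1, matching the cycle-count sign.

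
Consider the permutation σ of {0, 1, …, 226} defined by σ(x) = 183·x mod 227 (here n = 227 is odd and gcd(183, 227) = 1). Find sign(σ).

-1

Orbit of 199 under x↦183x: [199, 97, 45, 63, 179, 69, 142]… (length divides ord_227(183)).
Cycle lengths of π_183 on ℤ/227ℤ: [226, 1]; 2 cycles in total.
2 cycles on 227: each ℓ→(−1)^(ℓ−1), product (−1)^225 = -1.
(183|227)_J = -1 (Zolotarev's lemma cross-check).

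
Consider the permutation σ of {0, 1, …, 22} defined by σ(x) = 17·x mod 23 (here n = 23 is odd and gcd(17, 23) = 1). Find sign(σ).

Orbit of 5 under x↦17x: [5, 16, 19, 1, 17, 13, 14]… (length divides ord_23(17)).
2 cycles of lengths [22, 1].
sign(π) = (−1)^{n − #cycles} = (−1)^{23−2} = (−1)^21 = -1.
Check: (17/23) = -1 by Zolotarev.

-1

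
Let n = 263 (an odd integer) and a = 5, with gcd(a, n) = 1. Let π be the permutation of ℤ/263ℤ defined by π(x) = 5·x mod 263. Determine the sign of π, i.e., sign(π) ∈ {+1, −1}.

-1

Trace 40: π^k(40) = [40, 200, 211, 3, 15, 75, 112] for k=0..6.
Decompose π into cycles: lengths [262, 1] (2 cycles, including the fixed point 0).
Σ(ℓ_i−1) = 263−2 = 261; sign = (−1)^261 = -1.
Via Zolotarev, sign(π_{5}) = (5|263) = -1.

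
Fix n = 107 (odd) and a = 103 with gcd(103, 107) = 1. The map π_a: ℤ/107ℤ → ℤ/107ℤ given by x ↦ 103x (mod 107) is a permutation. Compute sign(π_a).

-1

Start at x=51: 51 → 10 → 67 → 53 → 2 → 99 → 32 → … (one orbit).
Cycle type of π: 106 + 1; total 2 cycles.
With 2 cycles on 107 points, sign = (−1)^{107−2} = -1.
The Jacobi symbol (103|107) = -1 (Zolotarev) agrees.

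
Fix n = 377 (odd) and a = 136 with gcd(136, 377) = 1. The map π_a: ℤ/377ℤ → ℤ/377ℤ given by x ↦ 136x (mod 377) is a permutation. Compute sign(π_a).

-1

Trace 315: π^k(315) = [315, 239, 82, 219, 1, 136, 23] for k=0..6.
Cycle lengths of π_136 on ℤ/377ℤ: [84, 84, 84, 84, 12, 7, 7, 7, 7, 1]; 10 cycles in total.
10 cycles on 377: each ℓ→(−1)^(ℓ−1), product (−1)^367 = -1.
Zolotarev: (136|377) = -1, matching the cycle-count sign.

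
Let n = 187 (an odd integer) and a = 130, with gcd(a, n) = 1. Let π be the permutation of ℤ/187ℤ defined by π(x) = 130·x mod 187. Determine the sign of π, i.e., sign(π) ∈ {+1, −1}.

Trace 114: π^k(114) = [114, 47, 126, 111, 31, 103, 113] for k=0..6.
π_130 has 6 disjoint cycles with lengths [80, 80, 16, 5, 5, 1] on {0,…,186}.
Σ(ℓ_i−1) = 187−6 = 181; sign = (−1)^181 = -1.
The Jacobi symbol (130|187) = -1 (Zolotarev) agrees.

-1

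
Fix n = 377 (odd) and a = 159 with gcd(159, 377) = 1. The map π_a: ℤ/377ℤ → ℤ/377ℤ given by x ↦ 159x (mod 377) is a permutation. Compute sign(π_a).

Trace 339: π^k(339) = [339, 367, 295, 157, 81, 61, 274] for k=0..6.
The orbit structure of x ↦ 159x mod 377: 10 orbits of sizes [84, 84, 84, 84, 28, 3, 3, 3, 3, 1].
sign(π) = (−1)^{n − #cycles} = (−1)^{377−10} = (−1)^367 = -1.

-1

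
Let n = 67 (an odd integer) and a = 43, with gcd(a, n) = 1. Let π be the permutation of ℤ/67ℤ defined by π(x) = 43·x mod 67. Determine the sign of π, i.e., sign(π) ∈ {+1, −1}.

Orbit of 15 under x↦43x: [15, 42, 64, 5, 14, 66, 24]… (length divides ord_67(43)).
4 cycles of lengths [22, 22, 22, 1].
Σ(ℓ_i−1) = 67−4 = 63; sign = (−1)^63 = -1.

-1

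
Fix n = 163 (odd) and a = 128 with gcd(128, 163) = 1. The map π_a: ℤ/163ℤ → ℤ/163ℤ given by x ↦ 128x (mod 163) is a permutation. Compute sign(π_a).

-1

Trace 113: π^k(113) = [113, 120, 38, 137, 95, 98, 156] for k=0..6.
Decompose π into cycles: lengths [162, 1] (2 cycles, including the fixed point 0).
n − c = 163 − 2 = 161; sign = (−1)^161 = -1.
Via Zolotarev, sign(π_{128}) = (128|163) = -1.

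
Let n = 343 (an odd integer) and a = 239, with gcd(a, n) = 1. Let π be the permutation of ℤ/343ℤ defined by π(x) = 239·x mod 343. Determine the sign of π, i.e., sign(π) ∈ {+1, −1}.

+1

Orbit of 64 under x↦239x: [64, 204, 50, 288, 232, 225, 267]… (length divides ord_343(239)).
19 cycles of lengths [49, 49, 49, 49, 49, 49, 7, 7, 7, 7, 7, 7, 1, 1, 1, 1, 1, 1, 1].
343 − 19 = 324 transpositions; sign(π) = (−1)^324 = +1.
Zolotarev: (239|343) = +1, matching the cycle-count sign.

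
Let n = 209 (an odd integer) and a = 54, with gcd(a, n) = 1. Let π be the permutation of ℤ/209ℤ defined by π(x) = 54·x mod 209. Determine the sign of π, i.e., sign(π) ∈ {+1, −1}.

-1

Start at x=23: 23 → 197 → 188 → 120 → 1 → 54 → 199 → … (one orbit).
Cycle lengths of π_54 on ℤ/209ℤ: [18, 18, 18, 18, 18, 18, 18, 18, 18, 18, 9, 9, 2, 2, 2, 2, 2, 1]; 18 cycles in total.
sign(π) = (−1)^{n − #cycles} = (−1)^{209−18} = (−1)^191 = -1.
Via Zolotarev, sign(π_{54}) = (54|209) = -1.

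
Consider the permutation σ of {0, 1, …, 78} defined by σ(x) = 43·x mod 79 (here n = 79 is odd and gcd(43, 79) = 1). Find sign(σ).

Trace 66: π^k(66) = [66, 73, 58, 45, 39, 18, 63] for k=0..6.
The orbit structure of x ↦ 43x mod 79: 2 orbits of sizes [78, 1].
sign(π) = (−1)^{n − #cycles} = (−1)^{79−2} = (−1)^77 = -1.
Zolotarev: (43|79) = -1, matching the cycle-count sign.

-1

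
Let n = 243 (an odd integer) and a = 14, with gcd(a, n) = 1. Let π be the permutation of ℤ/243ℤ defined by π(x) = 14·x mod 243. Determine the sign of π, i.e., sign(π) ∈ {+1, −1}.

Orbit of 64 under x↦14x: [64, 167, 151, 170, 193, 29, 163]… (length divides ord_243(14)).
Cycle type of π: 162 + 54 + 18 + 6 + 2 + 1; total 6 cycles.
Σ(ℓ_i−1) = 243−6 = 237; sign = (−1)^237 = -1.
Via Zolotarev, sign(π_{14}) = (14|243) = -1.

-1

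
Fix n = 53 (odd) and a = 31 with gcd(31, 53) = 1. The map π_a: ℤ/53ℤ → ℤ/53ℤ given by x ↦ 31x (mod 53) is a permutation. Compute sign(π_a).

-1

Start at x=19: 19 → 6 → 27 → 42 → 30 → 29 → 51 → … (one orbit).
The orbit structure of x ↦ 31x mod 53: 2 orbits of sizes [52, 1].
n − c = 53 − 2 = 51; sign = (−1)^51 = -1.
(31|53)_J = -1 (Zolotarev's lemma cross-check).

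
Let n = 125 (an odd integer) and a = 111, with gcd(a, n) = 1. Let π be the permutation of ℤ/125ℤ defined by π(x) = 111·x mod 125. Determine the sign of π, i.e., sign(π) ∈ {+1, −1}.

Start at x=66: 66 → 76 → 61 → 21 → 81 → 116 → 1 → … (one orbit).
Decompose π into cycles: lengths [25, 25, 25, 25, 5, 5, 5, 5, 1, 1, 1, 1, 1] (13 cycles, including the fixed point 0).
13 cycles on 125: each ℓ→(−1)^(ℓ−1), product (−1)^112 = +1.
The Jacobi symbol (111|125) = +1 (Zolotarev) agrees.

+1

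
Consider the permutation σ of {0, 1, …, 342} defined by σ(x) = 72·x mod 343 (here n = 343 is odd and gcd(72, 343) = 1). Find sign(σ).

+1

Trace 163: π^k(163) = [163, 74, 183, 142, 277, 50, 170] for k=0..6.
Decompose π into cycles: lengths [147, 147, 21, 21, 3, 3, 1] (7 cycles, including the fixed point 0).
343 − 7 = 336 transpositions; sign(π) = (−1)^336 = +1.
The Jacobi symbol (72|343) = +1 (Zolotarev) agrees.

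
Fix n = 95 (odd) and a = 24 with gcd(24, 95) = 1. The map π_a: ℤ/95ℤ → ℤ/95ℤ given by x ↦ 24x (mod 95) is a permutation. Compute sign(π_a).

+1

Trace 36: π^k(36) = [36, 9, 26, 54, 61, 39, 81] for k=0..6.
The orbit structure of x ↦ 24x mod 95: 9 orbits of sizes [18, 18, 18, 18, 9, 9, 2, 2, 1].
95 − 9 = 86 transpositions; sign(π) = (−1)^86 = +1.
(24|95)_J = +1 (Zolotarev's lemma cross-check).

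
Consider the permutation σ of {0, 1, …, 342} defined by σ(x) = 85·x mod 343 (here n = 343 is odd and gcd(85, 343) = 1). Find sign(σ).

Trace 106: π^k(106) = [106, 92, 274, 309, 197, 281, 218] for k=0..6.
π_85 has 19 disjoint cycles with lengths [49, 49, 49, 49, 49, 49, 7, 7, 7, 7, 7, 7, 1, 1, 1, 1, 1, 1, 1] on {0,…,342}.
With 19 cycles on 343 points, sign = (−1)^{343−19} = +1.

+1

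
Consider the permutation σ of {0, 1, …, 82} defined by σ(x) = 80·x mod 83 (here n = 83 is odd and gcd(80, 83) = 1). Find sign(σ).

Orbit of 67 under x↦80x: [67, 48, 22, 17, 32, 70, 39]… (length divides ord_83(80)).
π_80 has 2 disjoint cycles with lengths [82, 1] on {0,…,82}.
83 − 2 = 81 transpositions; sign(π) = (−1)^81 = -1.

-1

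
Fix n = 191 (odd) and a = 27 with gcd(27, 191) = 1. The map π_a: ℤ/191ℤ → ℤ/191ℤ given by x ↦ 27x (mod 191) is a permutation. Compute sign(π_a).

Trace 51: π^k(51) = [51, 40, 125, 128, 18, 104, 134] for k=0..6.
π_27 has 3 disjoint cycles with lengths [95, 95, 1] on {0,…,190}.
sign(π) = (−1)^{n − #cycles} = (−1)^{191−3} = (−1)^188 = +1.

+1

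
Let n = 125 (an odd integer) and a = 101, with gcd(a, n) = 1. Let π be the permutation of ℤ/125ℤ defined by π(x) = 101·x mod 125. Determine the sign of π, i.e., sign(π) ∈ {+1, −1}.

+1

Start at x=51: 51 → 26 → 1 → 101 → 76 → 51 (one orbit).
Cycle lengths of π_101 on ℤ/125ℤ: [5, 5, 5, 5, 5, 5, 5, 5, 5, 5, 5, 5, 5, 5, 5, 5, 5, 5, 5, 5, 1, 1, 1, 1, 1, 1, 1, 1, 1, 1, 1, 1, 1, 1, 1, 1, 1, 1, 1, 1, 1, 1, 1, 1, 1]; 45 cycles in total.
With 45 cycles on 125 points, sign = (−1)^{125−45} = +1.
Via Zolotarev, sign(π_{101}) = (101|125) = +1.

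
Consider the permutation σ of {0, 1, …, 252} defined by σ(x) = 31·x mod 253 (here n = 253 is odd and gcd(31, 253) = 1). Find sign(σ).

Trace 49: π^k(49) = [49, 1, 31, 202, 190, 71, 177] for k=0..6.
9 cycles of lengths [55, 55, 55, 55, 11, 11, 5, 5, 1].
With 9 cycles on 253 points, sign = (−1)^{253−9} = +1.
Zolotarev: (31|253) = +1, matching the cycle-count sign.

+1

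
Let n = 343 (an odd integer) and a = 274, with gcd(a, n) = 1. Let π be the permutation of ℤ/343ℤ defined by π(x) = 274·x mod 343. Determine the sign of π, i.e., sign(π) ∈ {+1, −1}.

+1

Orbit of 176 under x↦274x: [176, 204, 330, 211, 190, 267, 99]… (length divides ord_343(274)).
19 cycles of lengths [49, 49, 49, 49, 49, 49, 7, 7, 7, 7, 7, 7, 1, 1, 1, 1, 1, 1, 1].
Σ(ℓ_i−1) = 343−19 = 324; sign = (−1)^324 = +1.
Check: (274/343) = +1 by Zolotarev.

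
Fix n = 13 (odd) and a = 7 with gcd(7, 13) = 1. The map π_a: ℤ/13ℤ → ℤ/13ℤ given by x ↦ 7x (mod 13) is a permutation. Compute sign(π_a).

-1

Trace 5: π^k(5) = [5, 9, 11, 12, 6, 3, 8] for k=0..6.
Cycle lengths of π_7 on ℤ/13ℤ: [12, 1]; 2 cycles in total.
2 cycles on 13: each ℓ→(−1)^(ℓ−1), product (−1)^11 = -1.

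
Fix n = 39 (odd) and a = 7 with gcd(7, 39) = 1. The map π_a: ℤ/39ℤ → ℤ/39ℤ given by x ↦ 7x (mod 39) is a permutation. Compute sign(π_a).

-1

Trace 10: π^k(10) = [10, 31, 22, 37, 25, 19, 16] for k=0..6.
Cycle type of π: 12×3 + 1×3; total 6 cycles.
39 − 6 = 33 transpositions; sign(π) = (−1)^33 = -1.
(7|39)_J = -1 (Zolotarev's lemma cross-check).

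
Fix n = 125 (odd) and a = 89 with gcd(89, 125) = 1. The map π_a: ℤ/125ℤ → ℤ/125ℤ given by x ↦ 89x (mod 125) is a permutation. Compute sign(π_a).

+1

Trace 54: π^k(54) = [54, 56, 109, 76, 14, 121, 19] for k=0..6.
Decompose π into cycles: lengths [50, 50, 10, 10, 2, 2, 1] (7 cycles, including the fixed point 0).
With 7 cycles on 125 points, sign = (−1)^{125−7} = +1.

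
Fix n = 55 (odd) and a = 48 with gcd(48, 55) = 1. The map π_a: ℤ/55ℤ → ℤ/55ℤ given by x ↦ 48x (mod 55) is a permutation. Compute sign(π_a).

Orbit of 4 under x↦48x: [4, 27, 31, 3, 34, 37, 16]… (length divides ord_55(48)).
Decompose π into cycles: lengths [20, 20, 5, 5, 4, 1] (6 cycles, including the fixed point 0).
Σ(ℓ_i−1) = 55−6 = 49; sign = (−1)^49 = -1.
(48|55)_J = -1 (Zolotarev's lemma cross-check).

-1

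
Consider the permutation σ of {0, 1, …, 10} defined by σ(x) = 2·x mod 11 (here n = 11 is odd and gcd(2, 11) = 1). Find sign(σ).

-1

Trace 2: π^k(2) = [2, 4, 8, 5, 10, 9, 7] for k=0..6.
The orbit structure of x ↦ 2x mod 11: 2 orbits of sizes [10, 1].
n − c = 11 − 2 = 9; sign = (−1)^9 = -1.
Check: (2/11) = -1 by Zolotarev.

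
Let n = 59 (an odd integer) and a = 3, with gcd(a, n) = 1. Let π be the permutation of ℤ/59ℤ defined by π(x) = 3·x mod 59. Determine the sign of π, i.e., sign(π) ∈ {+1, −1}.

Orbit of 9 under x↦3x: [9, 27, 22, 7, 21, 4, 12]… (length divides ord_59(3)).
π_3 has 3 disjoint cycles with lengths [29, 29, 1] on {0,…,58}.
Σ(ℓ_i−1) = 59−3 = 56; sign = (−1)^56 = +1.

+1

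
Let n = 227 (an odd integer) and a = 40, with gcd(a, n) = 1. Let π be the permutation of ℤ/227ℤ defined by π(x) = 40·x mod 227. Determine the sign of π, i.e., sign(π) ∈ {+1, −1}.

+1

Orbit of 120 under x↦40x: [120, 33, 185, 136, 219, 134, 139]… (length divides ord_227(40)).
Cycle lengths of π_40 on ℤ/227ℤ: [113, 113, 1]; 3 cycles in total.
3 cycles on 227: each ℓ→(−1)^(ℓ−1), product (−1)^224 = +1.
(40|227)_J = +1 (Zolotarev's lemma cross-check).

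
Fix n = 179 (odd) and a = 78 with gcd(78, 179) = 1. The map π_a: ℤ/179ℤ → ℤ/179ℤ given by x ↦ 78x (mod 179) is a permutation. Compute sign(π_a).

Trace 63: π^k(63) = [63, 81, 53, 17, 73, 145, 33] for k=0..6.
Decompose π into cycles: lengths [178, 1] (2 cycles, including the fixed point 0).
179 − 2 = 177 transpositions; sign(π) = (−1)^177 = -1.

-1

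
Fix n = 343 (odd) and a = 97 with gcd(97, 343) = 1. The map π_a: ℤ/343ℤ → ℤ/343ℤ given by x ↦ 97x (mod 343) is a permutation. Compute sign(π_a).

Start at x=48: 48 → 197 → 244 → 1 → 97 → 148 → 293 → … (one orbit).
The orbit structure of x ↦ 97x mod 343: 46 orbits of sizes [14, 14, 14, 14, 14, 14, 14, 14, 14, 14, 14, 14, 14, 14, 14, 14, 14, 14, 14, 14, 14, 2, 2, 2, 2, 2, 2, 2, 2, 2, 2, 2, 2, 2, 2, 2, 2, 2, 2, 2, 2, 2, 2, 2, 2, 1].
With 46 cycles on 343 points, sign = (−1)^{343−46} = -1.

-1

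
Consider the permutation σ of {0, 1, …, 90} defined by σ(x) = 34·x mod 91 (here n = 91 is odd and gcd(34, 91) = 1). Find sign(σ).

Start at x=34: 34 → 64 → 83 → 1 → 34 (one orbit).
π_34 has 25 disjoint cycles with lengths [4, 4, 4, 4, 4, 4, 4, 4, 4, 4, 4, 4, 4, 4, 4, 4, 4, 4, 4, 4, 4, 2, 2, 2, 1] on {0,…,90}.
With 25 cycles on 91 points, sign = (−1)^{91−25} = +1.
Check: (34/91) = +1 by Zolotarev.

+1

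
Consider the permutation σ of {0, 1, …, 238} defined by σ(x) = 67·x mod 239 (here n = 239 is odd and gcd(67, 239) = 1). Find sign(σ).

+1

Start at x=75: 75 → 6 → 163 → 166 → 128 → 211 → 36 → … (one orbit).
Decompose π into cycles: lengths [17, 17, 17, 17, 17, 17, 17, 17, 17, 17, 17, 17, 17, 17, 1] (15 cycles, including the fixed point 0).
n − c = 239 − 15 = 224; sign = (−1)^224 = +1.
Via Zolotarev, sign(π_{67}) = (67|239) = +1.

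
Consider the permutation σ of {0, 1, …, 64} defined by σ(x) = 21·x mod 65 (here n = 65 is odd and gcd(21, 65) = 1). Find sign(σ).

Start at x=51: 51 → 31 → 1 → 21 → 51 (one orbit).
π_21 has 20 disjoint cycles with lengths [4, 4, 4, 4, 4, 4, 4, 4, 4, 4, 4, 4, 4, 4, 4, 1, 1, 1, 1, 1] on {0,…,64}.
n − c = 65 − 20 = 45; sign = (−1)^45 = -1.
Zolotarev: (21|65) = -1, matching the cycle-count sign.

-1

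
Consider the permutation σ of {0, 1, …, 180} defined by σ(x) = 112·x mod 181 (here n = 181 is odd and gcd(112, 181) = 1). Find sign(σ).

Trace 86: π^k(86) = [86, 39, 24, 154, 53, 144, 19] for k=0..6.
2 cycles of lengths [180, 1].
Σ(ℓ_i−1) = 181−2 = 179; sign = (−1)^179 = -1.

-1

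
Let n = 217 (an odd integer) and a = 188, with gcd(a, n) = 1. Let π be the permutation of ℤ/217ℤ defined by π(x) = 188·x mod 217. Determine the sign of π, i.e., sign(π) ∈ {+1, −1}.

Orbit of 1 under x↦188x: [1, 188, 190, 132, 78, 125, 64]… (length divides ord_217(188)).
π_188 has 28 disjoint cycles with lengths [10, 10, 10, 10, 10, 10, 10, 10, 10, 10, 10, 10, 10, 10, 10, 10, 10, 10, 5, 5, 5, 5, 5, 5, 2, 2, 2, 1] on {0,…,216}.
217 − 28 = 189 transpositions; sign(π) = (−1)^189 = -1.
Zolotarev: (188|217) = -1, matching the cycle-count sign.

-1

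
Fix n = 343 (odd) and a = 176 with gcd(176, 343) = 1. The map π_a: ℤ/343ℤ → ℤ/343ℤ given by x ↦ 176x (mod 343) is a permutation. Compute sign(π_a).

Trace 134: π^k(134) = [134, 260, 141, 120, 197, 29, 302] for k=0..6.
Decompose π into cycles: lengths [49, 49, 49, 49, 49, 49, 7, 7, 7, 7, 7, 7, 1, 1, 1, 1, 1, 1, 1] (19 cycles, including the fixed point 0).
343 − 19 = 324 transpositions; sign(π) = (−1)^324 = +1.
Check: (176/343) = +1 by Zolotarev.

+1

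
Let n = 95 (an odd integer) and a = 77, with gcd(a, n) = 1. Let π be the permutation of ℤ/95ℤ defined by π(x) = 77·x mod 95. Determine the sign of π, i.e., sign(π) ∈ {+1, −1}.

Trace 77: π^k(77) = [77, 39, 58, 1] for k=0..3.
The orbit structure of x ↦ 77x mod 95: 38 orbits of sizes [4, 4, 4, 4, 4, 4, 4, 4, 4, 4, 4, 4, 4, 4, 4, 4, 4, 4, 4, 1, 1, 1, 1, 1, 1, 1, 1, 1, 1, 1, 1, 1, 1, 1, 1, 1, 1, 1].
n − c = 95 − 38 = 57; sign = (−1)^57 = -1.
The Jacobi symbol (77|95) = -1 (Zolotarev) agrees.

-1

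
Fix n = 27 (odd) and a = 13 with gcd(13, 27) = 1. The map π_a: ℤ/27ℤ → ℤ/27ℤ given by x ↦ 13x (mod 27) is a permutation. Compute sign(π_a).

+1

Trace 19: π^k(19) = [19, 4, 25, 1, 13, 7, 10] for k=0..6.
Decompose π into cycles: lengths [9, 9, 3, 3, 1, 1, 1] (7 cycles, including the fixed point 0).
With 7 cycles on 27 points, sign = (−1)^{27−7} = +1.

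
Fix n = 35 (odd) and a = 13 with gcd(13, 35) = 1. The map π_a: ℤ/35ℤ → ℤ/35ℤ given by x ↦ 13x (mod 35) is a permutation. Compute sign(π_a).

Start at x=27: 27 → 1 → 13 → 29 → 27 (one orbit).
Decompose π into cycles: lengths [4, 4, 4, 4, 4, 4, 4, 2, 2, 2, 1] (11 cycles, including the fixed point 0).
sign(π) = (−1)^{n − #cycles} = (−1)^{35−11} = (−1)^24 = +1.
Via Zolotarev, sign(π_{13}) = (13|35) = +1.

+1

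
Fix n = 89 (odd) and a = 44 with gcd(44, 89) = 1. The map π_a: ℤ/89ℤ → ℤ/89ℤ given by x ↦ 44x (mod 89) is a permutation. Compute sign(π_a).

Orbit of 73 under x↦44x: [73, 8, 85, 2, 88, 45, 22]… (length divides ord_89(44)).
Cycle lengths of π_44 on ℤ/89ℤ: [22, 22, 22, 22, 1]; 5 cycles in total.
89 − 5 = 84 transpositions; sign(π) = (−1)^84 = +1.

+1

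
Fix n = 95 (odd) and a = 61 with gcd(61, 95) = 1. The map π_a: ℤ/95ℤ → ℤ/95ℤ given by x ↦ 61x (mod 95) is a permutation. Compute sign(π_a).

Trace 66: π^k(66) = [66, 36, 11, 6, 81, 1, 61] for k=0..6.
Cycle lengths of π_61 on ℤ/95ℤ: [9, 9, 9, 9, 9, 9, 9, 9, 9, 9, 1, 1, 1, 1, 1]; 15 cycles in total.
Σ(ℓ_i−1) = 95−15 = 80; sign = (−1)^80 = +1.
Via Zolotarev, sign(π_{61}) = (61|95) = +1.

+1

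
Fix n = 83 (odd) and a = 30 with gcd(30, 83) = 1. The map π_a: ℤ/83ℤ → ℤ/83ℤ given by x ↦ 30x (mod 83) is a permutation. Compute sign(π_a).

Start at x=21: 21 → 49 → 59 → 27 → 63 → 64 → 11 → … (one orbit).
3 cycles of lengths [41, 41, 1].
Σ(ℓ_i−1) = 83−3 = 80; sign = (−1)^80 = +1.
The Jacobi symbol (30|83) = +1 (Zolotarev) agrees.

+1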